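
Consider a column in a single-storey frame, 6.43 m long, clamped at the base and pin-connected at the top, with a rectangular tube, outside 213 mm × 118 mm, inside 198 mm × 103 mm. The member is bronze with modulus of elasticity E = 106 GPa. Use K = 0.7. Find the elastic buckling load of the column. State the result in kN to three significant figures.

Weak-axis I_min = (h_o·b_o³ − h_i·b_i³)/12 with b_o = 118, b_i = 103.0 mm (shorter outer/inner sides).
I_min = (213×118³ − 198.0×103.0³)/12 = 1.113×10^7 mm⁴
I = 1.113×10^7 mm⁴ = 1.113×10^-5 m⁴
Effective length L_e = K·L = 0.7 × 6.43 = 4.501 m
P_cr = π²EI / L_e² = π² × 106×10⁹ × 1.113×10^-5 / 4.501² = 5.750×10^5 N

P_cr ≈ 575 kN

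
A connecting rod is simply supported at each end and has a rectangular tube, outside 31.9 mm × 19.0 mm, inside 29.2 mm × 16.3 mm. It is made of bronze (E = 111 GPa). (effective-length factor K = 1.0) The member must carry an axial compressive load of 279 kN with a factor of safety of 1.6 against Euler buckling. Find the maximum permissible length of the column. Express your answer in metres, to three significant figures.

Weak-axis I_min = (h_o·b_o³ − h_i·b_i³)/12 with b_o = 19.0, b_i = 16.30 mm (shorter outer/inner sides).
I_min = (31.9×19.0³ − 29.20×16.30³)/12 = 7.695×10^3 mm⁴
I = 7.695×10^-9 m⁴
Required critical load P_cr = n·P = 1.6 × 279 = 446.4 kN = 4.464×10^5 N
From P_cr = π²EI/(K·L)²:  L = (1/K)·√(π²EI/P_cr) = (1/1)·√(π²×1.11×10^11×7.695×10^-9/4.464×10^5)
L = 0.137 m

L_max ≈ 0.137 m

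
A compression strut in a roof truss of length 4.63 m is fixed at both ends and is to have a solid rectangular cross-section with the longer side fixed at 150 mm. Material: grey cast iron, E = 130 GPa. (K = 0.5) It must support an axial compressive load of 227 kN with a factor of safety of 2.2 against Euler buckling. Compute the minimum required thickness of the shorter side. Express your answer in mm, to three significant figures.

b ≈ 55.1 mm

Required P_cr = n·P = 2.2 × 227 = 499.4 kN
L_e = K·L = 0.5 × 4.63 = 2.315 m
Required I = P_cr·L_e²/(π²E) = 4.994×10^5 × 2.315² / (π² × 1.30×10^11) = 2.086×10^-6 m⁴
I_req = 2.086×10^6 mm⁴
Rectangle, weak axis: I_min = h·b³/12 with h = 150 mm fixed  ⇒  b = (12I/h)^(1/3) = 55.1 mm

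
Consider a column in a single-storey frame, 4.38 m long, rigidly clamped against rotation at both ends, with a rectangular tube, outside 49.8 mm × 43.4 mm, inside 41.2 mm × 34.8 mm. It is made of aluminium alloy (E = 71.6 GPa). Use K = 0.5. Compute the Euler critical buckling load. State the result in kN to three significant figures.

P_cr ≈ 28.7 kN

Weak-axis I_min = (h_o·b_o³ − h_i·b_i³)/12 with b_o = 43.4, b_i = 34.80 mm (shorter outer/inner sides).
I_min = (49.8×43.4³ − 41.20×34.80³)/12 = 1.946×10^5 mm⁴
I = 1.946×10^5 mm⁴ = 1.946×10^-7 m⁴
Effective length L_e = K·L = 0.5 × 4.38 = 2.190 m
P_cr = π²EI / L_e² = π² × 71.6×10⁹ × 1.946×10^-7 / 2.190² = 2.867×10^4 N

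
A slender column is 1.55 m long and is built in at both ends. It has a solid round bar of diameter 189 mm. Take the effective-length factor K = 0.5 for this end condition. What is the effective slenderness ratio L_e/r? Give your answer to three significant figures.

For a solid circle r = d/4 = 189/4 = 47.25 mm
L_e = K·L = 0.5 × 1.55 m = 0.7750 m = 775.00 mm
λ = L_e / r_min = 775.00 / 47.25 = 16.4

λ ≈ 16.4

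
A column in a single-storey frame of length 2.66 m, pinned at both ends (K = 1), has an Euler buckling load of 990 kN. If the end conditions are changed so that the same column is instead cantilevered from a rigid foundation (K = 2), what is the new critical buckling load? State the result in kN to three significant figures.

P_cr ∝ 1/K², so P_cr,new = P_cr,old × (K_old/K_new)² = 990 × (1/2)²
= 990 × 0.2500 = 248 kN

P_cr ≈ 248 kN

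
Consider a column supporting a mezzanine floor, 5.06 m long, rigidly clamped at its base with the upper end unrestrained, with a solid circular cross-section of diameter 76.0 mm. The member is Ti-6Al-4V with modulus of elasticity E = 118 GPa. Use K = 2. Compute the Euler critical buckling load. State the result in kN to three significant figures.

P_cr ≈ 18.6 kN

I = πd⁴/64 = π×76.0⁴/64 = 1.638×10^6 mm⁴
I = 1.638×10^6 mm⁴ = 1.638×10^-6 m⁴
Effective length L_e = K·L = 2 × 5.06 = 10.12 m
P_cr = π²EI / L_e² = π² × 118×10⁹ × 1.638×10^-6 / 10.12² = 1.862×10^4 N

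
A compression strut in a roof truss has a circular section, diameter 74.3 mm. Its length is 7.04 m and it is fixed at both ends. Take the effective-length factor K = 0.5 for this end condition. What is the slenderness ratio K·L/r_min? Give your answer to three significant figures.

λ ≈ 190

I = πd⁴/64 = π×74.3⁴/64 = 1.496×10^6 mm⁴
A = 4.336×10^3 mm²;  r_min = √(I/A) = √(1.496×10^6/4.336×10^3) = 18.58 mm
L_e = K·L = 0.5 × 7.04 m = 3.520 m = 3520.0 mm
λ = L_e / r_min = 3520.0 / 18.58 = 190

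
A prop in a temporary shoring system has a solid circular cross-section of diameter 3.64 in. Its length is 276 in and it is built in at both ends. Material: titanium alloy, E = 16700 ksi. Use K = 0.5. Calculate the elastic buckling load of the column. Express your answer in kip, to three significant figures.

I = πd⁴/64 = π×3.64⁴/64 = 8.617 in⁴
Effective length L_e = K·L = 0.5 × 276 = 138.0 in
P_cr = π²EI / L_e² = π² × 16700×10³ × 8.617 / 138.0² = 7.458×10^4 lb

P_cr ≈ 74.6 kip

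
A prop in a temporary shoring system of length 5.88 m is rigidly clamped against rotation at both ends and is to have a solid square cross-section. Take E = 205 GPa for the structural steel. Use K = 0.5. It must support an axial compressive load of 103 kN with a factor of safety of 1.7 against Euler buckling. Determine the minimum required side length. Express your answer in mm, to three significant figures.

Required P_cr = n·P = 1.7 × 103 = 175.1 kN
L_e = K·L = 0.5 × 5.88 = 2.940 m
Required I = P_cr·L_e²/(π²E) = 1.751×10^5 × 2.940² / (π² × 2.05×10^11) = 7.480×10^-7 m⁴
I_req = 7.480×10^5 mm⁴
Solid square: I = a⁴/12  ⇒  a = (12I)^(1/4) = (12×7.480×10^5)^(1/4) = 54.7 mm

a ≈ 54.7 mm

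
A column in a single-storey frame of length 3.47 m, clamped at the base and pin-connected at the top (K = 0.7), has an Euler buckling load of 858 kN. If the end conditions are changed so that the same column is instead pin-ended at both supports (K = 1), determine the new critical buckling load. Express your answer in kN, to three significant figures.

P_cr ≈ 420 kN

P_cr ∝ 1/K², so P_cr,new = P_cr,old × (K_old/K_new)² = 858 × (0.7/1)²
= 858 × 0.4900 = 420 kN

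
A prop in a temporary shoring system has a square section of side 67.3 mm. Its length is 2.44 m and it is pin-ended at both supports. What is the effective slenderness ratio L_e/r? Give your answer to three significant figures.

λ ≈ 126

For a square r = a/√12 = 67.3/√12 = 19.43 mm
L_e = K·L = 1 × 2.44 m = 2.440 m = 2440.0 mm
λ = L_e / r_min = 2440.0 / 19.43 = 126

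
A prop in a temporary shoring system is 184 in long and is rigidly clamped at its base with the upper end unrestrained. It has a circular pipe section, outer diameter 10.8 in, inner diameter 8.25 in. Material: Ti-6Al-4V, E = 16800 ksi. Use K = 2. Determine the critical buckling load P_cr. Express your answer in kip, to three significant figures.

P_cr ≈ 539 kip

d_o = 10.8 in, d_i = 8.25 in
I = π(d_o⁴ − d_i⁴)/64 = π(10.8⁴ − 8.250⁴)/64 = 440.4 in⁴
Effective length L_e = K·L = 2 × 184 = 368.0 in
P_cr = π²EI / L_e² = π² × 16800×10³ × 440.4 / 368.0² = 5.393×10^5 lb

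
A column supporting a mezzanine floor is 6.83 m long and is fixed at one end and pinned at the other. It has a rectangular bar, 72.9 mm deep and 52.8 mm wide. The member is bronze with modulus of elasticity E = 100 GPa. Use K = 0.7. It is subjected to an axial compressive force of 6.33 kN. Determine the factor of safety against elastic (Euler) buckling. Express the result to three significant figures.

Buckling occurs about the weak axis: I_min = h·b³/12 with b = 52.8 mm (the shorter side).
I_min = 72.9×52.8³/12 = 8.942×10^5 mm⁴
I = 8.942×10^5 mm⁴ = 8.942×10^-7 m⁴
Effective length L_e = K·L = 0.7 × 6.83 = 4.781 m
P_cr = π²EI / L_e² = π² × 100×10⁹ × 8.942×10^-7 / 4.781² = 3.861×10^4 N
Factor of safety n = P_cr / P = 38.611 / 6.33 = 6.10

n ≈ 6.10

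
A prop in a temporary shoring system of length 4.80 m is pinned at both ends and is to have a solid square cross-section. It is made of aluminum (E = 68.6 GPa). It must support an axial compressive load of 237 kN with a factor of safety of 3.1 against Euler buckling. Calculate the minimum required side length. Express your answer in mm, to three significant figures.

a ≈ 132 mm

Required P_cr = n·P = 3.1 × 237 = 734.7 kN
L_e = K·L = 1 × 4.80 = 4.800 m
Required I = P_cr·L_e²/(π²E) = 7.347×10^5 × 4.800² / (π² × 6.86×10^10) = 2.500×10^-5 m⁴
I_req = 2.500×10^7 mm⁴
Solid square: I = a⁴/12  ⇒  a = (12I)^(1/4) = (12×2.500×10^7)^(1/4) = 132 mm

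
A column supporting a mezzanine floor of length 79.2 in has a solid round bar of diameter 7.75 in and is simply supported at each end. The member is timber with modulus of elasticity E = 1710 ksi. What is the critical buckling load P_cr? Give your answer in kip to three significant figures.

I = πd⁴/64 = π×7.75⁴/64 = 177.1 in⁴
Effective length L_e = K·L = 1 × 79.2 = 79.20 in
P_cr = π²EI / L_e² = π² × 1710×10³ × 177.1 / 79.20² = 4.765×10^5 lb

P_cr ≈ 476 kip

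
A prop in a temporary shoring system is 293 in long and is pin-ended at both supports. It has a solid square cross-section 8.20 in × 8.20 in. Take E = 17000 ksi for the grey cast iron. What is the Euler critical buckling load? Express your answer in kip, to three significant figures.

I = a⁴/12 = 8.20⁴/12 = 376.8 in⁴
Effective length L_e = K·L = 1 × 293 = 293.0 in
P_cr = π²EI / L_e² = π² × 17000×10³ × 376.8 / 293.0² = 7.364×10^5 lb

P_cr ≈ 736 kip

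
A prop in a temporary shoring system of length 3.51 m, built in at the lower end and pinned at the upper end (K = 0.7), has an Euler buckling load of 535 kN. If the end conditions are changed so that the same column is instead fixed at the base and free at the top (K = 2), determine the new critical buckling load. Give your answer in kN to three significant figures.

P_cr ∝ 1/K², so P_cr,new = P_cr,old × (K_old/K_new)² = 535 × (0.7/2)²
= 535 × 0.1225 = 65.5 kN

P_cr ≈ 65.5 kN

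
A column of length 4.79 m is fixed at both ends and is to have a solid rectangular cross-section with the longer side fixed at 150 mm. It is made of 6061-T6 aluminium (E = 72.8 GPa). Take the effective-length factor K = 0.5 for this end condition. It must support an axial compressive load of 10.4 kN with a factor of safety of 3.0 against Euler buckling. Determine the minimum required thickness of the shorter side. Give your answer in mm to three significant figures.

b ≈ 27.1 mm

Required P_cr = n·P = 3.0 × 10.4 = 31.20 kN
L_e = K·L = 0.5 × 4.79 = 2.395 m
Required I = P_cr·L_e²/(π²E) = 3.120×10^4 × 2.395² / (π² × 7.28×10^10) = 2.491×10^-7 m⁴
I_req = 2.491×10^5 mm⁴
Rectangle, weak axis: I_min = h·b³/12 with h = 150 mm fixed  ⇒  b = (12I/h)^(1/3) = 27.1 mm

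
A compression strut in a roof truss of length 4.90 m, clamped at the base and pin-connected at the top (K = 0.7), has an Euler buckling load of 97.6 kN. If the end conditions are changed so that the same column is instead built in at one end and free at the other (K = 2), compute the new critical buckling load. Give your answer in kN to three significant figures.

P_cr ∝ 1/K², so P_cr,new = P_cr,old × (K_old/K_new)² = 97.6 × (0.7/2)²
= 97.6 × 0.1225 = 12.0 kN

P_cr ≈ 12.0 kN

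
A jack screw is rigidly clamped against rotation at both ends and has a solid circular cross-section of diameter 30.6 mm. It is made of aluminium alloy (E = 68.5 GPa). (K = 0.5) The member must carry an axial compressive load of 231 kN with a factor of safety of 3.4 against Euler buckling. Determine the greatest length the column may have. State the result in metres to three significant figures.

I = πd⁴/64 = π×30.6⁴/64 = 4.304×10^4 mm⁴
I = 4.304×10^-8 m⁴
Required critical load P_cr = n·P = 3.4 × 231 = 785.4 kN = 7.854×10^5 N
From P_cr = π²EI/(K·L)²:  L = (1/K)·√(π²EI/P_cr) = (1/0.5)·√(π²×6.85×10^10×4.304×10^-8/7.854×10^5)
L = 0.385 m

L_max ≈ 0.385 m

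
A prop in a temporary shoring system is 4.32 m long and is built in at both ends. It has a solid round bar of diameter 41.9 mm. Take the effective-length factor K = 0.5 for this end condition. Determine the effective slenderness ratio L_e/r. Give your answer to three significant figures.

I = πd⁴/64 = π×41.9⁴/64 = 1.513×10^5 mm⁴
A = 1.379×10^3 mm²;  r_min = √(I/A) = √(1.513×10^5/1.379×10^3) = 10.48 mm
L_e = K·L = 0.5 × 4.32 m = 2.160 m = 2160.0 mm
λ = L_e / r_min = 2160.0 / 10.48 = 206

λ ≈ 206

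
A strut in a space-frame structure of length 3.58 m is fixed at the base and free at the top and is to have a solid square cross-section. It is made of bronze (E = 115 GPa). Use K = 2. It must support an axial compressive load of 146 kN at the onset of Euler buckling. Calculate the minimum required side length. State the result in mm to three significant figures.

L_e = K·L = 2 × 3.58 = 7.160 m
Required I = P_cr·L_e²/(π²E) = 1.460×10^5 × 7.160² / (π² × 1.15×10^11) = 6.594×10^-6 m⁴
I_req = 6.594×10^6 mm⁴
Solid square: I = a⁴/12  ⇒  a = (12I)^(1/4) = (12×6.594×10^6)^(1/4) = 94.3 mm

a ≈ 94.3 mm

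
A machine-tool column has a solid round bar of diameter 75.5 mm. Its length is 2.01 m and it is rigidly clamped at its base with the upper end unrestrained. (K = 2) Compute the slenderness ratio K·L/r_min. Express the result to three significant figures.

λ ≈ 213

For a solid circle r = d/4 = 75.5/4 = 18.88 mm
L_e = K·L = 2 × 2.01 m = 4.020 m = 4020.0 mm
λ = L_e / r_min = 4020.0 / 18.88 = 213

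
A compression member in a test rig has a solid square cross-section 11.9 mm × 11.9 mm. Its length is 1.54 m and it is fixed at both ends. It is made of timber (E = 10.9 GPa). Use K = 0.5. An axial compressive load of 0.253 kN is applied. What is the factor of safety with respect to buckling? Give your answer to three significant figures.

n ≈ 1.20

I = a⁴/12 = 11.9⁴/12 = 1.671×10^3 mm⁴
I = 1.671×10^3 mm⁴ = 1.671×10^-9 m⁴
Effective length L_e = K·L = 0.5 × 1.54 = 0.7700 m
P_cr = π²EI / L_e² = π² × 10.9×10⁹ × 1.671×10^-9 / 0.7700² = 303.2 N
Factor of safety n = P_cr / P = 0.30322 / 0.253 = 1.20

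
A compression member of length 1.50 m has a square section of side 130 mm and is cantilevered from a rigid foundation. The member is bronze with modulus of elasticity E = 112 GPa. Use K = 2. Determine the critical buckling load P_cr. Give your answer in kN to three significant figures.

I = a⁴/12 = 130⁴/12 = 2.380×10^7 mm⁴
I = 2.380×10^7 mm⁴ = 2.380×10^-5 m⁴
Effective length L_e = K·L = 2 × 1.50 = 3.000 m
P_cr = π²EI / L_e² = π² × 112×10⁹ × 2.380×10^-5 / 3.000² = 2.923×10^6 N

P_cr ≈ 2920 kN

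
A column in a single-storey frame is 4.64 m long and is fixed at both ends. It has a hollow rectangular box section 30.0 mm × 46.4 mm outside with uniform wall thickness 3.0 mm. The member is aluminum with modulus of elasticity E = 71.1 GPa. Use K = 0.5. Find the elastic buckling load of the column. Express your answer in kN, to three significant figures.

P_cr ≈ 7.54 kN

Inner dimensions: h_i = 46.4 − 2×3.0 = 40.40 mm, b_i = 30.0 − 2×3.0 = 24.00 mm
Weak-axis I_min = (h_o·b_o³ − h_i·b_i³)/12 with b_o = 30.0, b_i = 24.00 mm (shorter outer/inner sides).
I_min = (46.4×30.0³ − 40.40×24.00³)/12 = 5.786×10^4 mm⁴
I = 5.786×10^4 mm⁴ = 5.786×10^-8 m⁴
Effective length L_e = K·L = 0.5 × 4.64 = 2.320 m
P_cr = π²EI / L_e² = π² × 71.1×10⁹ × 5.786×10^-8 / 2.320² = 7.543×10^3 N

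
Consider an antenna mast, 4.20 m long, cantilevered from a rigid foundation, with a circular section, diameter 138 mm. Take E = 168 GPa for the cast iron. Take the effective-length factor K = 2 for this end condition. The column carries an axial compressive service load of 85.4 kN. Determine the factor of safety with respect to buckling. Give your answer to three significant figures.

n ≈ 4.90

I = πd⁴/64 = π×138⁴/64 = 1.780×10^7 mm⁴
I = 1.780×10^7 mm⁴ = 1.780×10^-5 m⁴
Effective length L_e = K·L = 2 × 4.20 = 8.400 m
P_cr = π²EI / L_e² = π² × 168×10⁹ × 1.780×10^-5 / 8.400² = 4.183×10^5 N
Factor of safety n = P_cr / P = 418.35 / 85.4 = 4.90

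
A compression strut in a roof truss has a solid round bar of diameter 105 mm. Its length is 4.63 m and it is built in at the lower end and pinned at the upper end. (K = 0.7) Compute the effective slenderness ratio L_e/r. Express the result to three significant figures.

λ ≈ 123

I = πd⁴/64 = π×105⁴/64 = 5.967×10^6 mm⁴
A = 8.659×10^3 mm²;  r_min = √(I/A) = √(5.967×10^6/8.659×10^3) = 26.25 mm
L_e = K·L = 0.7 × 4.63 m = 3.241 m = 3241.0 mm
λ = L_e / r_min = 3241.0 / 26.25 = 123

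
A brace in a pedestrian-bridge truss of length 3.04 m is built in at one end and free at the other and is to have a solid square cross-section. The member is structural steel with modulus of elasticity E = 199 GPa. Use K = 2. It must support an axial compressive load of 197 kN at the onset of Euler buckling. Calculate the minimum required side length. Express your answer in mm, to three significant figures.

a ≈ 81.7 mm

L_e = K·L = 2 × 3.04 = 6.080 m
Required I = P_cr·L_e²/(π²E) = 1.970×10^5 × 6.080² / (π² × 1.99×10^11) = 3.708×10^-6 m⁴
I_req = 3.708×10^6 mm⁴
Solid square: I = a⁴/12  ⇒  a = (12I)^(1/4) = (12×3.708×10^6)^(1/4) = 81.7 mm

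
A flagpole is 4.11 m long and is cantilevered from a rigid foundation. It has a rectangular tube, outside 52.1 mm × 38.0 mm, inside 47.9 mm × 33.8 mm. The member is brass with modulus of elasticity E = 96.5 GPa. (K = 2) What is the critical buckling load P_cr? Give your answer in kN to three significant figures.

Weak-axis I_min = (h_o·b_o³ − h_i·b_i³)/12 with b_o = 38.0, b_i = 33.80 mm (shorter outer/inner sides).
I_min = (52.1×38.0³ − 47.90×33.80³)/12 = 8.410×10^4 mm⁴
I = 8.410×10^4 mm⁴ = 8.410×10^-8 m⁴
Effective length L_e = K·L = 2 × 4.11 = 8.220 m
P_cr = π²EI / L_e² = π² × 96.5×10⁹ × 8.410×10^-8 / 8.220² = 1.185×10^3 N

P_cr ≈ 1.19 kN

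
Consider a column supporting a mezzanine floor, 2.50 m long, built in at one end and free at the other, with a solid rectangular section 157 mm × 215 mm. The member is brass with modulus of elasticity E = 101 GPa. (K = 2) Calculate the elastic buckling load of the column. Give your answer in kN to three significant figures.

Buckling occurs about the weak axis: I_min = h·b³/12 with b = 157 mm (the shorter side).
I_min = 215×157³/12 = 6.934×10^7 mm⁴
I = 6.934×10^7 mm⁴ = 6.934×10^-5 m⁴
Effective length L_e = K·L = 2 × 2.50 = 5.000 m
P_cr = π²EI / L_e² = π² × 101×10⁹ × 6.934×10^-5 / 5.000² = 2.765×10^6 N

P_cr ≈ 2760 kN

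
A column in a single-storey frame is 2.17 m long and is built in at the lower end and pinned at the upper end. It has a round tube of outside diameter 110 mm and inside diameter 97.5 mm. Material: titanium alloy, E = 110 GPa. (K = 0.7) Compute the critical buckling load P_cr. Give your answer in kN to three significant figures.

P_cr ≈ 1290 kN

d_o = 110 mm, d_i = 97.5 mm
I = π(d_o⁴ − d_i⁴)/64 = π(110⁴ − 97.50⁴)/64 = 2.751×10^6 mm⁴
I = 2.751×10^6 mm⁴ = 2.751×10^-6 m⁴
Effective length L_e = K·L = 0.7 × 2.17 = 1.519 m
P_cr = π²EI / L_e² = π² × 110×10⁹ × 2.751×10^-6 / 1.519² = 1.294×10^6 N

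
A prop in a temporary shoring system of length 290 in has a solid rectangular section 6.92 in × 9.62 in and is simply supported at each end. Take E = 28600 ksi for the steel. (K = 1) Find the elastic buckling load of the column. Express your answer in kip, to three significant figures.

P_cr ≈ 892 kip

Buckling occurs about the weak axis: I_min = h·b³/12 with b = 6.92 in (the shorter side).
I_min = 9.62×6.92³/12 = 265.7 in⁴
Effective length L_e = K·L = 1 × 290 = 290.0 in
P_cr = π²EI / L_e² = π² × 28600×10³ × 265.7 / 290.0² = 8.916×10^5 lb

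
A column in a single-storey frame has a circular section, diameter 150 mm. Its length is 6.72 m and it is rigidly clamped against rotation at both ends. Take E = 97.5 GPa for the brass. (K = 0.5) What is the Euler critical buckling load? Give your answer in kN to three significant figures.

I = πd⁴/64 = π×150⁴/64 = 2.485×10^7 mm⁴
I = 2.485×10^7 mm⁴ = 2.485×10^-5 m⁴
Effective length L_e = K·L = 0.5 × 6.72 = 3.360 m
P_cr = π²EI / L_e² = π² × 97.5×10⁹ × 2.485×10^-5 / 3.360² = 2.118×10^6 N

P_cr ≈ 2120 kN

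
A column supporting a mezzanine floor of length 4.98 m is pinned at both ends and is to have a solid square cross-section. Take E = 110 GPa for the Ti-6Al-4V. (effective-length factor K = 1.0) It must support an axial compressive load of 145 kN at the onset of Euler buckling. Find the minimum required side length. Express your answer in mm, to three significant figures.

a ≈ 79.4 mm

L_e = K·L = 1 × 4.98 = 4.980 m
Required I = P_cr·L_e²/(π²E) = 1.450×10^5 × 4.980² / (π² × 1.10×10^11) = 3.312×10^-6 m⁴
I_req = 3.312×10^6 mm⁴
Solid square: I = a⁴/12  ⇒  a = (12I)^(1/4) = (12×3.312×10^6)^(1/4) = 79.4 mm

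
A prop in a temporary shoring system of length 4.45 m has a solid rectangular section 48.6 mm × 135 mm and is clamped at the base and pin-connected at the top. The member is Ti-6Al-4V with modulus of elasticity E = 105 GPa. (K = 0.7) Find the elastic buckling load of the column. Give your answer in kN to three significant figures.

Buckling occurs about the weak axis: I_min = h·b³/12 with b = 48.6 mm (the shorter side).
I_min = 135×48.6³/12 = 1.291×10^6 mm⁴
I = 1.291×10^6 mm⁴ = 1.291×10^-6 m⁴
Effective length L_e = K·L = 0.7 × 4.45 = 3.115 m
P_cr = π²EI / L_e² = π² × 105×10⁹ × 1.291×10^-6 / 3.115² = 1.379×10^5 N

P_cr ≈ 138 kN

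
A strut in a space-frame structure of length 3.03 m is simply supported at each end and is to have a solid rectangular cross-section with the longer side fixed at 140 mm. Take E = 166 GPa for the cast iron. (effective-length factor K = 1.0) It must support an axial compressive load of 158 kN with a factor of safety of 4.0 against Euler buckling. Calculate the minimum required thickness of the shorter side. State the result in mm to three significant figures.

b ≈ 67.2 mm

Required P_cr = n·P = 4.0 × 158 = 632.0 kN
L_e = K·L = 1 × 3.03 = 3.030 m
Required I = P_cr·L_e²/(π²E) = 6.320×10^5 × 3.030² / (π² × 1.66×10^11) = 3.542×10^-6 m⁴
I_req = 3.542×10^6 mm⁴
Rectangle, weak axis: I_min = h·b³/12 with h = 140 mm fixed  ⇒  b = (12I/h)^(1/3) = 67.2 mm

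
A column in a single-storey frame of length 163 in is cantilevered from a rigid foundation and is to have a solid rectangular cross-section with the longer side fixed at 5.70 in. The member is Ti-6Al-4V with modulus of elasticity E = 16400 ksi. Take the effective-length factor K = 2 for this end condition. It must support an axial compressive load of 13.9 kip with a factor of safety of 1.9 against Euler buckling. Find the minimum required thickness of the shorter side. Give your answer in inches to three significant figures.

b ≈ 3.32 in

Required P_cr = n·P = 1.9 × 13.9 = 26.41 kip
L_e = K·L = 2 × 163 = 326.0 in
Required I = P_cr·L_e²/(π²E) = 2.641×10^4 × 326.0² / (π² × 1.64×10^7) = 17.34 in⁴
Rectangle, weak axis: I_min = h·b³/12 with h = 5.70 in fixed  ⇒  b = (12I/h)^(1/3) = 3.32 in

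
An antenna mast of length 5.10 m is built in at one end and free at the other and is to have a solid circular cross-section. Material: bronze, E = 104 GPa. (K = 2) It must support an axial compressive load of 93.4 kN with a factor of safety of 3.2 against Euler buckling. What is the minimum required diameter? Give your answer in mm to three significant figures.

d ≈ 158 mm

Required P_cr = n·P = 3.2 × 93.4 = 298.9 kN
L_e = K·L = 2 × 5.10 = 10.20 m
Required I = P_cr·L_e²/(π²E) = 2.989×10^5 × 10.20² / (π² × 1.04×10^11) = 3.029×10^-5 m⁴
I_req = 3.029×10^7 mm⁴
Solid circle: I = πd⁴/64  ⇒  d = (64I/π)^(1/4) = (64×3.029×10^7/π)^(1/4) = 158 mm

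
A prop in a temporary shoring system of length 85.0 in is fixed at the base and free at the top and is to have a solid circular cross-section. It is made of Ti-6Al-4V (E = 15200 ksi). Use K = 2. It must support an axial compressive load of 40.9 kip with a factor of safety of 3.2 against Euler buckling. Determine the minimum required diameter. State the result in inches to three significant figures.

Required P_cr = n·P = 3.2 × 40.9 = 130.9 kip
L_e = K·L = 2 × 85.0 = 170.0 in
Required I = P_cr·L_e²/(π²E) = 1.309×10^5 × 170.0² / (π² × 1.52×10^7) = 25.21 in⁴
Solid circle: I = πd⁴/64  ⇒  d = (64I/π)^(1/4) = (64×25.21/π)^(1/4) = 4.76 in

d ≈ 4.76 in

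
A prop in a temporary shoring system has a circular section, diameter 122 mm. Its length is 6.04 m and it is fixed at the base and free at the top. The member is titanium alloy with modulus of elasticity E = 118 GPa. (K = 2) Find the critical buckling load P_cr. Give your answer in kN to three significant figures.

P_cr ≈ 86.8 kN

I = πd⁴/64 = π×122⁴/64 = 1.087×10^7 mm⁴
I = 1.087×10^7 mm⁴ = 1.087×10^-5 m⁴
Effective length L_e = K·L = 2 × 6.04 = 12.08 m
P_cr = π²EI / L_e² = π² × 118×10⁹ × 1.087×10^-5 / 12.08² = 8.679×10^4 N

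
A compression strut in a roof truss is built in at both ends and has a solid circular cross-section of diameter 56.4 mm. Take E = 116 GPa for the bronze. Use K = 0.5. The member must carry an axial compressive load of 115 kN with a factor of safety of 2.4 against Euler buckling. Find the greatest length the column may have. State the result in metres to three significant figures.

I = πd⁴/64 = π×56.4⁴/64 = 4.967×10^5 mm⁴
I = 4.967×10^-7 m⁴
Required critical load P_cr = n·P = 2.4 × 115 = 276.0 kN = 2.760×10^5 N
From P_cr = π²EI/(K·L)²:  L = (1/K)·√(π²EI/P_cr) = (1/0.5)·√(π²×1.16×10^11×4.967×10^-7/2.760×10^5)
L = 2.87 m

L_max ≈ 2.87 m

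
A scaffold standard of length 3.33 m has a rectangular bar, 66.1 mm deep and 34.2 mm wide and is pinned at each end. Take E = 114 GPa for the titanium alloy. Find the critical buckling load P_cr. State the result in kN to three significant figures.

Buckling occurs about the weak axis: I_min = h·b³/12 with b = 34.2 mm (the shorter side).
I_min = 66.1×34.2³/12 = 2.203×10^5 mm⁴
I = 2.203×10^5 mm⁴ = 2.203×10^-7 m⁴
Effective length L_e = K·L = 1 × 3.33 = 3.330 m
P_cr = π²EI / L_e² = π² × 114×10⁹ × 2.203×10^-7 / 3.330² = 2.236×10^4 N

P_cr ≈ 22.4 kN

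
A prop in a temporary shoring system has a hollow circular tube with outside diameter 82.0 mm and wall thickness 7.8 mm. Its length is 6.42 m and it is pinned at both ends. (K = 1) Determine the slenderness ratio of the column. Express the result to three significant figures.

Inner diameter d_i = 82.0 − 2×7.8 = 66.40 mm
I = π(d_o⁴ − d_i⁴)/64 = π(82.0⁴ − 66.40⁴)/64 = 1.265×10^6 mm⁴
A = 1.818×10^3 mm²;  r_min = √(I/A) = √(1.265×10^6/1.818×10^3) = 26.38 mm
L_e = K·L = 1 × 6.42 m = 6.420 m = 6420.0 mm
λ = L_e / r_min = 6420.0 / 26.38 = 243

λ ≈ 243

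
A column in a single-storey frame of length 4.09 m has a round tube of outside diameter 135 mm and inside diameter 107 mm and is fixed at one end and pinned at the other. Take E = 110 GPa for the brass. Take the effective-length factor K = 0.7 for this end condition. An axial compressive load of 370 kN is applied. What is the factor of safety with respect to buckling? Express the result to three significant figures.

n ≈ 3.53

d_o = 135 mm, d_i = 107 mm
I = π(d_o⁴ − d_i⁴)/64 = π(135⁴ − 107.0⁴)/64 = 9.870×10^6 mm⁴
I = 9.870×10^6 mm⁴ = 9.870×10^-6 m⁴
Effective length L_e = K·L = 0.7 × 4.09 = 2.863 m
P_cr = π²EI / L_e² = π² × 110×10⁹ × 9.870×10^-6 / 2.863² = 1.307×10^6 N
Factor of safety n = P_cr / P = 1307.3 / 370 = 3.53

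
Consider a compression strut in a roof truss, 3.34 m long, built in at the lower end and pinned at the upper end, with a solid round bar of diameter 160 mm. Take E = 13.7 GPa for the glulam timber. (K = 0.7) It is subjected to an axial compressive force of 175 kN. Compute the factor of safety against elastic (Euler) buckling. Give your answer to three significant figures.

I = πd⁴/64 = π×160⁴/64 = 3.217×10^7 mm⁴
I = 3.217×10^7 mm⁴ = 3.217×10^-5 m⁴
Effective length L_e = K·L = 0.7 × 3.34 = 2.338 m
P_cr = π²EI / L_e² = π² × 13.7×10⁹ × 3.217×10^-5 / 2.338² = 7.958×10^5 N
Factor of safety n = P_cr / P = 795.76 / 175 = 4.55

n ≈ 4.55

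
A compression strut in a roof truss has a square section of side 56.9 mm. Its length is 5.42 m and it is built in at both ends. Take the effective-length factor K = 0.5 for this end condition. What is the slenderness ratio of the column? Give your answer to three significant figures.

λ ≈ 165

For a square r = a/√12 = 56.9/√12 = 16.43 mm
L_e = K·L = 0.5 × 5.42 m = 2.710 m = 2710.0 mm
λ = L_e / r_min = 2710.0 / 16.43 = 165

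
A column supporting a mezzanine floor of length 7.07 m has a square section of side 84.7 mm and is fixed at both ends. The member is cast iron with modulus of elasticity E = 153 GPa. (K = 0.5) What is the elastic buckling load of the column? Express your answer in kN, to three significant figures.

I = a⁴/12 = 84.7⁴/12 = 4.289×10^6 mm⁴
I = 4.289×10^6 mm⁴ = 4.289×10^-6 m⁴
Effective length L_e = K·L = 0.5 × 7.07 = 3.535 m
P_cr = π²EI / L_e² = π² × 153×10⁹ × 4.289×10^-6 / 3.535² = 5.183×10^5 N

P_cr ≈ 518 kN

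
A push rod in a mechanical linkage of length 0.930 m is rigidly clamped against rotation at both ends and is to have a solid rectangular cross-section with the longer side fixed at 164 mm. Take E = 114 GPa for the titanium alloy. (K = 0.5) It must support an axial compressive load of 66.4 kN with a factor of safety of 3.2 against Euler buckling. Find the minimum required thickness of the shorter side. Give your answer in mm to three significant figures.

Required P_cr = n·P = 3.2 × 66.4 = 212.5 kN
L_e = K·L = 0.5 × 0.930 = 0.4650 m
Required I = P_cr·L_e²/(π²E) = 2.125×10^5 × 0.4650² / (π² × 1.14×10^11) = 4.083×10^-8 m⁴
I_req = 4.083×10^4 mm⁴
Rectangle, weak axis: I_min = h·b³/12 with h = 164 mm fixed  ⇒  b = (12I/h)^(1/3) = 14.4 mm

b ≈ 14.4 mm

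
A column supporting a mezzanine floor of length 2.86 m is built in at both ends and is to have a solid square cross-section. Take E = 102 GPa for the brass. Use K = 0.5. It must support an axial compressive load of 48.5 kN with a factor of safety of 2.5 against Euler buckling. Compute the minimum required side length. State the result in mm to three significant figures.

a ≈ 41.5 mm

Required P_cr = n·P = 2.5 × 48.5 = 121.2 kN
L_e = K·L = 0.5 × 2.86 = 1.430 m
Required I = P_cr·L_e²/(π²E) = 1.212×10^5 × 1.430² / (π² × 1.02×10^11) = 2.463×10^-7 m⁴
I_req = 2.463×10^5 mm⁴
Solid square: I = a⁴/12  ⇒  a = (12I)^(1/4) = (12×2.463×10^5)^(1/4) = 41.5 mm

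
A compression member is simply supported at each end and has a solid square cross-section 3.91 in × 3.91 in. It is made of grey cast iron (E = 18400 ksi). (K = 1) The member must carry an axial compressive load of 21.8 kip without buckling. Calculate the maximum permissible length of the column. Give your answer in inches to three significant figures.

I = a⁴/12 = 3.91⁴/12 = 19.48 in⁴
At the buckling limit P_cr = P = 2.180×10^4 lb
From P_cr = π²EI/(K·L)²:  L = (1/K)·√(π²EI/P_cr) = (1/1)·√(π²×1.84×10^7×19.48/2.180×10^4)
L = 403 in

L_max ≈ 403 in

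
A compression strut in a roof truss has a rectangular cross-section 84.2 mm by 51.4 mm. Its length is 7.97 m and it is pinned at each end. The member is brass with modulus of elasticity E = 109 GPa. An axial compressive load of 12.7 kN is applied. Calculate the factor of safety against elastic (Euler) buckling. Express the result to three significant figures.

Buckling occurs about the weak axis: I_min = h·b³/12 with b = 51.4 mm (the shorter side).
I_min = 84.2×51.4³/12 = 9.528×10^5 mm⁴
I = 9.528×10^5 mm⁴ = 9.528×10^-7 m⁴
Effective length L_e = K·L = 1 × 7.97 = 7.970 m
P_cr = π²EI / L_e² = π² × 109×10⁹ × 9.528×10^-7 / 7.970² = 1.614×10^4 N
Factor of safety n = P_cr / P = 16.137 / 12.7 = 1.27

n ≈ 1.27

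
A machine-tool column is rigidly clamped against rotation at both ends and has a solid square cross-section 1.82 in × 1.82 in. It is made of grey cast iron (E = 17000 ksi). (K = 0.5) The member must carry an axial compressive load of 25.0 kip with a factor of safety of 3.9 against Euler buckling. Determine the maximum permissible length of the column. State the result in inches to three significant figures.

L_max ≈ 79.3 in

I = a⁴/12 = 1.82⁴/12 = 0.9143 in⁴
Required critical load P_cr = n·P = 3.9 × 25.0 = 97.50 kip = 9.750×10^4 lb
From P_cr = π²EI/(K·L)²:  L = (1/K)·√(π²EI/P_cr) = (1/0.5)·√(π²×1.70×10^7×0.9143/9.750×10^4)
L = 79.3 in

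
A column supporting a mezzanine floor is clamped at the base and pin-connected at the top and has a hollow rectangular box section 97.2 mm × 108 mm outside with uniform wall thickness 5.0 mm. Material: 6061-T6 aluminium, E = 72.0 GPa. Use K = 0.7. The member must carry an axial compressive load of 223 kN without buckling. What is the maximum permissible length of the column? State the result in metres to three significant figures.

Inner dimensions: h_i = 108 − 2×5.0 = 98.00 mm, b_i = 97.2 − 2×5.0 = 87.20 mm
Weak-axis I_min = (h_o·b_o³ − h_i·b_i³)/12 with b_o = 97.2, b_i = 87.20 mm (shorter outer/inner sides).
I_min = (108×97.2³ − 98.00×87.20³)/12 = 2.850×10^6 mm⁴
I = 2.850×10^-6 m⁴
At the buckling limit P_cr = P = 2.230×10^5 N
From P_cr = π²EI/(K·L)²:  L = (1/K)·√(π²EI/P_cr) = (1/0.7)·√(π²×7.20×10^10×2.850×10^-6/2.230×10^5)
L = 4.31 m

L_max ≈ 4.31 m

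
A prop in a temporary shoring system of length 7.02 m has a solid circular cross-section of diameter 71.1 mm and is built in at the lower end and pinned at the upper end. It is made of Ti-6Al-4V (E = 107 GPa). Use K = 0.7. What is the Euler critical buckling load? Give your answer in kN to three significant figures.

I = πd⁴/64 = π×71.1⁴/64 = 1.254×10^6 mm⁴
I = 1.254×10^6 mm⁴ = 1.254×10^-6 m⁴
Effective length L_e = K·L = 0.7 × 7.02 = 4.914 m
P_cr = π²EI / L_e² = π² × 107×10⁹ × 1.254×10^-6 / 4.914² = 5.486×10^4 N

P_cr ≈ 54.9 kN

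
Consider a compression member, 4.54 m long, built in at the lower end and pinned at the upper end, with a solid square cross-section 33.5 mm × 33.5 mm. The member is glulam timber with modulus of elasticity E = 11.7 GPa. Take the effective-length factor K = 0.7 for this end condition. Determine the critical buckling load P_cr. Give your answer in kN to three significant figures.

P_cr ≈ 1.20 kN

I = a⁴/12 = 33.5⁴/12 = 1.050×10^5 mm⁴
I = 1.050×10^5 mm⁴ = 1.050×10^-7 m⁴
Effective length L_e = K·L = 0.7 × 4.54 = 3.178 m
P_cr = π²EI / L_e² = π² × 11.7×10⁹ × 1.050×10^-7 / 3.178² = 1.200×10^3 N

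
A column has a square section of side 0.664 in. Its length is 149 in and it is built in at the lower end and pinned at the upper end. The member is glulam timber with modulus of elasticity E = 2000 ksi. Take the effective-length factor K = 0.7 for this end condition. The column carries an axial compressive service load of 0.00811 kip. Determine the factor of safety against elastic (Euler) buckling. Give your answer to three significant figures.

I = a⁴/12 = 0.664⁴/12 = 1.620×10^-2 in⁴
Effective length L_e = K·L = 0.7 × 149 = 104.3 in
P_cr = π²EI / L_e² = π² × 2000×10³ × 1.620×10^-2 / 104.3² = 29.39 lb
Factor of safety n = P_cr / P = 0.029394 / 0.00811 = 3.62

n ≈ 3.62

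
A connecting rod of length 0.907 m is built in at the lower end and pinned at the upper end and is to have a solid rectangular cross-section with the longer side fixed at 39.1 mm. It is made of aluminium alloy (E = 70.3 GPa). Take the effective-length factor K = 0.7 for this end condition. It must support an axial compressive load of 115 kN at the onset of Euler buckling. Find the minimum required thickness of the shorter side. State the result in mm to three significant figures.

L_e = K·L = 0.7 × 0.907 = 0.6349 m
Required I = P_cr·L_e²/(π²E) = 1.150×10^5 × 0.6349² / (π² × 7.03×10^10) = 6.681×10^-8 m⁴
I_req = 6.681×10^4 mm⁴
Rectangle, weak axis: I_min = h·b³/12 with h = 39.1 mm fixed  ⇒  b = (12I/h)^(1/3) = 27.4 mm

b ≈ 27.4 mm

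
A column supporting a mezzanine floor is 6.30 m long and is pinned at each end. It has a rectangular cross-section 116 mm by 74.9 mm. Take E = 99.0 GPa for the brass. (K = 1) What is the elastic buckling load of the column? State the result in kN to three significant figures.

Buckling occurs about the weak axis: I_min = h·b³/12 with b = 74.9 mm (the shorter side).
I_min = 116×74.9³/12 = 4.062×10^6 mm⁴
I = 4.062×10^6 mm⁴ = 4.062×10^-6 m⁴
Effective length L_e = K·L = 1 × 6.30 = 6.300 m
P_cr = π²EI / L_e² = π² × 99.0×10⁹ × 4.062×10^-6 / 6.300² = 9.999×10^4 N

P_cr ≈ 100 kN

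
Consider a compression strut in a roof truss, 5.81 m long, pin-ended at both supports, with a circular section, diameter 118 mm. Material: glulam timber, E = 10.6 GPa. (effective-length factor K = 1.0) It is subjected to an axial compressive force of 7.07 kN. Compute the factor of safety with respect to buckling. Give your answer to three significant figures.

n ≈ 4.17

I = πd⁴/64 = π×118⁴/64 = 9.517×10^6 mm⁴
I = 9.517×10^6 mm⁴ = 9.517×10^-6 m⁴
Effective length L_e = K·L = 1 × 5.81 = 5.810 m
P_cr = π²EI / L_e² = π² × 10.6×10⁹ × 9.517×10^-6 / 5.810² = 2.950×10^4 N
Factor of safety n = P_cr / P = 29.495 / 7.07 = 4.17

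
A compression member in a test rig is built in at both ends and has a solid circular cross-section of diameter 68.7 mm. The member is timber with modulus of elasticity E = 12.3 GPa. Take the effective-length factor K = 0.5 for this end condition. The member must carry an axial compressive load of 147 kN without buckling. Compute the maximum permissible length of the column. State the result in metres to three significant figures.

I = πd⁴/64 = π×68.7⁴/64 = 1.093×10^6 mm⁴
I = 1.093×10^-6 m⁴
At the buckling limit P_cr = P = 1.470×10^5 N
From P_cr = π²EI/(K·L)²:  L = (1/K)·√(π²EI/P_cr) = (1/0.5)·√(π²×1.23×10^10×1.093×10^-6/1.470×10^5)
L = 1.90 m

L_max ≈ 1.90 m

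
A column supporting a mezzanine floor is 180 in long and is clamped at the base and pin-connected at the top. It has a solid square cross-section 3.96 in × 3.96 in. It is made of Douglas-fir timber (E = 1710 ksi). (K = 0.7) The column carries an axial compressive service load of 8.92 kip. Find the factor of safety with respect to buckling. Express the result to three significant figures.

I = a⁴/12 = 3.96⁴/12 = 20.49 in⁴
Effective length L_e = K·L = 0.7 × 180 = 126.0 in
P_cr = π²EI / L_e² = π² × 1710×10³ × 20.49 / 126.0² = 2.178×10^4 lb
Factor of safety n = P_cr / P = 21.785 / 8.92 = 2.44

n ≈ 2.44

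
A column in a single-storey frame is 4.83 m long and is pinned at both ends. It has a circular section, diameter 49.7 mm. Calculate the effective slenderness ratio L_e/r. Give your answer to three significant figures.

For a solid circle r = d/4 = 49.7/4 = 12.42 mm
L_e = K·L = 1 × 4.83 m = 4.830 m = 4830.0 mm
λ = L_e / r_min = 4830.0 / 12.42 = 389

λ ≈ 389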